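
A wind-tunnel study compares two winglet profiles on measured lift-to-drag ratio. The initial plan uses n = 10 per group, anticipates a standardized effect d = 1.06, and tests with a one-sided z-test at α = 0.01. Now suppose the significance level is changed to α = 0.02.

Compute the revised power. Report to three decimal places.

Power ≈ 0.624

δ = d·√(n/2) = 1.06 × √(10/2) = 2.3702 (unchanged). New critical value: z_{0.02} = 2.054.
Revised power = Φ(δ − 2.054) = Φ(0.316) = 0.6242.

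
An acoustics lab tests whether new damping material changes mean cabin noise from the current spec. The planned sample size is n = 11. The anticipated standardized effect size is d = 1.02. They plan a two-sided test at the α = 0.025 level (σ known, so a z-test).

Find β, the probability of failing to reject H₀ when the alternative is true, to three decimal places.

Noncentrality parameter: δ = d·√n = 1.02 × √11 = 3.3830
Critical value for a two-sided test at α = 0.025: z_{α/2} = 2.241.
Power = Φ(δ − 2.241) + Φ(−δ − 2.241) = Φ(1.142) + Φ(-5.624) = 0.8732 + 0.0000 = 0.8732.
Type II error: β = 1 − power = 1 − 0.8732 = 0.1268.

β ≈ 0.127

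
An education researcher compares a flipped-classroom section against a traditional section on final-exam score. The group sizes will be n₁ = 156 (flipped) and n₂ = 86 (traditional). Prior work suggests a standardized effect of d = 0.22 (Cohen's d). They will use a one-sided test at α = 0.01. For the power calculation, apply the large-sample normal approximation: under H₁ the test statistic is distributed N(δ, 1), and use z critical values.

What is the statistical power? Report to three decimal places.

Power ≈ 0.246

Noncentrality parameter: δ = d / √(1/n₁ + 1/n₂) = 0.22 / √(1/156 + 1/86) = 1.6380
One-sided α = 0.01 → critical value z_{0.01} = 2.326.
Power = Φ(δ − 2.326) = Φ(-0.688) = 0.2456.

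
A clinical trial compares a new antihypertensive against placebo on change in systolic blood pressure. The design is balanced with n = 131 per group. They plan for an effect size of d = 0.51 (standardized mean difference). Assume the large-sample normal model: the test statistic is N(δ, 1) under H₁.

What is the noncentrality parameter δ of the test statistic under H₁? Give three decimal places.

δ = d·√(n/2) = 0.51 × √(131/2) = 4.1275

δ ≈ 4.128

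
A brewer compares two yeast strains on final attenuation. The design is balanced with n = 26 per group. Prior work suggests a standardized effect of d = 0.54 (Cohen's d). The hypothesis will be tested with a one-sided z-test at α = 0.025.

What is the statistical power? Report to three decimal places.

Noncentrality parameter: δ = d·√(n/2) = 0.54 × √(26/2) = 1.9470
One-sided α = 0.025 → critical value z_{0.025} = 1.960.
Power = P(Z > 1.960 − δ) = Φ(-0.013) = 0.4948.

Power ≈ 0.495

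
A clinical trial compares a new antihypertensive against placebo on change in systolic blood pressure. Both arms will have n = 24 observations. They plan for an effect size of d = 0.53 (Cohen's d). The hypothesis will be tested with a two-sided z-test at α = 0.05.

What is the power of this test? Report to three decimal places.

Power ≈ 0.451

Noncentrality parameter: δ = d·√(n/2) = 0.53 × √(24/2) = 1.8360
Critical value for a two-sided test at α = 0.05: z_{α/2} = 1.960.
Power = Φ(δ − 1.960) + Φ(−δ − 1.960) = Φ(-0.124) + Φ(-3.796) = 0.4507 + 0.0001 = 0.4507.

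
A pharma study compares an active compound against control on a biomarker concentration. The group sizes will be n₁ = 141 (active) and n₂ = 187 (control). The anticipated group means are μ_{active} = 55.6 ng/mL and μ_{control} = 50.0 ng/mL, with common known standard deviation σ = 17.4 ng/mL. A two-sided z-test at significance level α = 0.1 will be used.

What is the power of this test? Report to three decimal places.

Standardized effect: d = |μ_{active} − μ_{control}| / σ = |55.6 − 50.0| / 17.4 = 0.3218
Noncentrality parameter: δ = d / √(1/n₁ + 1/n₂) = 0.3218 / √(1/141 + 1/187) = 2.8856
Two-sided α = 0.1 → critical value z_{0.05} = 1.645.
Power = Φ(δ − 1.645) + Φ(−δ − 1.645) = Φ(1.241) + Φ(-4.530) = 0.8926 + 0.0000 = 0.8926.

Power ≈ 0.893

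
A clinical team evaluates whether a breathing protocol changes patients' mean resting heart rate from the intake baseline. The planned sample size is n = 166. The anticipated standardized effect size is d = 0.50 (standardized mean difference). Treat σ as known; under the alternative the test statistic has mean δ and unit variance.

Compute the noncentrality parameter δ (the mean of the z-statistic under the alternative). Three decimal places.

δ = d·√n = 0.50 × √166 = 6.4420

δ ≈ 6.442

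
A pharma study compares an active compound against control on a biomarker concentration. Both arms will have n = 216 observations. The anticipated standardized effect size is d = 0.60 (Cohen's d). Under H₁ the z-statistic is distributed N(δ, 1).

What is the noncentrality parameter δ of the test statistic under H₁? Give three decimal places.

δ ≈ 6.235

The noncentrality parameter scales effect size by the design's sample-size factor: δ = d·√(n/2) = 0.60 × √(216/2) = 6.2354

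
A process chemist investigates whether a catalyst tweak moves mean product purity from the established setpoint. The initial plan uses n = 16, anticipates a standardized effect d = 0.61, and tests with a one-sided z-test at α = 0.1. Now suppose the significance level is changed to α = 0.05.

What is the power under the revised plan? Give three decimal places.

δ = d·√n = 0.61 × √16 = 2.4400 (unchanged). New critical value: z_{0.05} = 1.645.
Revised power = Φ(δ − 1.645) = Φ(0.795) = 0.7867.

Power ≈ 0.787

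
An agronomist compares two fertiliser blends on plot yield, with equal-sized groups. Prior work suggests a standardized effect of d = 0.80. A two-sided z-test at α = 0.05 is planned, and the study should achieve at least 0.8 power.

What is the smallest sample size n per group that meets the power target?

n = 25 per group

For power 0.8 need Φ(δ − z_{0.025}) = 0.8, so δ = z_{0.025} + z_{0.20} = 1.960 + 0.842 = 2.802.
(Ignoring the negligible lower-tail rejection probability gives the usual closed-form inversion.)
δ = d·√(n/2) ⇒ n = 2(δ/d)² = 2 × (2.802 / 0.80)² = 24.53.
Rounding up, n = 25 per group.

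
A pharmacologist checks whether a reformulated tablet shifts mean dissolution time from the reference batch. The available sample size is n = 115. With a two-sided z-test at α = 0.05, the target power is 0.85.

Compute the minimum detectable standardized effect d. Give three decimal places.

d ≈ 0.279

Required noncentrality: δ = z_{0.025} + z_{0.15} = 1.960 + 1.036 = 2.996.
(The second rejection-region term Φ(−δ − z_{α/2}) is negligible and dropped.)
δ = d·√n ⇒ d = δ/√n = 2.996/√115 = 0.2794.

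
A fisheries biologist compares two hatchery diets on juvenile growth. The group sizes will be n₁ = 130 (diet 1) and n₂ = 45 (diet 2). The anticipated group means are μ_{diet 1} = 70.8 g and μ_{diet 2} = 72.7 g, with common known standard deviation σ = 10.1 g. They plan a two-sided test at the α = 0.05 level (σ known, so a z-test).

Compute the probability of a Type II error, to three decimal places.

Standardized effect: d = |μ_{diet 1} − μ_{diet 2}| / σ = |70.8 − 72.7| / 10.1 = 0.1881
Noncentrality parameter: λ = d / √(1/n₁ + 1/n₂) = 0.1881 / √(1/130 + 1/45) = 1.0877
Critical value for a two-sided test at α = 0.05: z_{α/2} = 1.960.
Power = Φ(λ − 1.960) + Φ(−λ − 1.960) = Φ(-0.872) + Φ(-3.048) = 0.1915 + 0.0012 = 0.1927.
Type II error: β = 1 − power = 1 − 0.1927 = 0.8073.

β ≈ 0.807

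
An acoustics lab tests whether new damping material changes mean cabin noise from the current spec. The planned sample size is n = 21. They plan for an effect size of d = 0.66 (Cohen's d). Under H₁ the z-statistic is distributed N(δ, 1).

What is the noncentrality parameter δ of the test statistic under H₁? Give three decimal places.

δ ≈ 3.024

δ = d·√n = 0.66 × √21 = 3.0245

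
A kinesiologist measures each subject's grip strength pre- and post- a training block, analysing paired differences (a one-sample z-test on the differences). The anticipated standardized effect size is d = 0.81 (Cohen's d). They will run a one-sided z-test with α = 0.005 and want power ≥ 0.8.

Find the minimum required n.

n = 18

For power 0.8 need Φ(δ − z_{0.005}) = 0.8, so δ = z_{0.005} + z_{0.20} = 2.576 + 0.842 = 3.417.
δ = d·√n ⇒ n = (δ/d)² = (3.417 / 0.81)² = 17.80.
Rounding up, n = 18.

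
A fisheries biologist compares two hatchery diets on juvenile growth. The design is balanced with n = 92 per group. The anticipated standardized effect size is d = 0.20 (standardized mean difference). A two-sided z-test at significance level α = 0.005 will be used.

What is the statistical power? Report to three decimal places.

Noncentrality parameter: δ = d·√(n/2) = 0.20 × √(92/2) = 1.3565
Critical value for a two-sided test at α = 0.005: z_{α/2} = 2.807.
Power = Φ(δ − 2.807) + Φ(−δ − 2.807) = Φ(-1.451) + Φ(-4.163) = 0.0735 + 0.0000 = 0.0735.

Power ≈ 0.073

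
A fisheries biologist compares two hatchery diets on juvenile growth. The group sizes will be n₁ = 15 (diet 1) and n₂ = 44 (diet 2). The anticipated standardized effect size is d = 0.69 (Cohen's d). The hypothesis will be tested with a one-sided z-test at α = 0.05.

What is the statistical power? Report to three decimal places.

Power ≈ 0.746

Noncentrality parameter: δ = d / √(1/n₁ + 1/n₂) = 0.69 / √(1/15 + 1/44) = 2.3078
One-sided α = 0.05 → critical value z_{0.05} = 1.645.
Power = Φ(δ − 1.645) = Φ(0.663) = 0.7463.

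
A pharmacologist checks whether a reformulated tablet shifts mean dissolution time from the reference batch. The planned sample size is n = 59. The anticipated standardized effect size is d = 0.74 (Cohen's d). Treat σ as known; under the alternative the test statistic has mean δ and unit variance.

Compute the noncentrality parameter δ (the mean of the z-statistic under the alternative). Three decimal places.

The noncentrality parameter scales effect size by the design's sample-size factor: δ = d·√n = 0.74 × √59 = 5.6840

δ ≈ 5.684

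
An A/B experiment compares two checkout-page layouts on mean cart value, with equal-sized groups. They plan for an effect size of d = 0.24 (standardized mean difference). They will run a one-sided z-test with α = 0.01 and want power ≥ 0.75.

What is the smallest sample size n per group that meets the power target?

For power 0.75 need Φ(δ − z_{0.01}) = 0.75, so δ = z_{0.01} + z_{0.25} = 2.326 + 0.674 = 3.001.
δ = d·√(n/2) ⇒ n = 2(δ/d)² = 2 × (3.001 / 0.24)² = 312.67.
Rounding up, n = 313 per group.

n = 313 per group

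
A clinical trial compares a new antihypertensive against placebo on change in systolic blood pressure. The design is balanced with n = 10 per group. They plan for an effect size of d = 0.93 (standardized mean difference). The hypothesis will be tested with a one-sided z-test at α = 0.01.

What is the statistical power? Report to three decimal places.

Power ≈ 0.403

Noncentrality parameter: λ = d·√(n/2) = 0.93 × √(10/2) = 2.0795
Critical value for a one-sided test at α = 0.01: z_α = 2.326.
Power = P(Z > 2.326 − λ) = Φ(-0.247) = 0.4025.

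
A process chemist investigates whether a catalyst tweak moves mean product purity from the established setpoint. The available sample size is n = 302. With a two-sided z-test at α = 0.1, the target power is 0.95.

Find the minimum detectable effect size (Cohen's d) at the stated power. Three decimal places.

d ≈ 0.189

Need Φ(δ − 1.645) = 0.95, so δ = 1.645 + 1.645 = 3.290.
(Lower-tail contribution to power is negligible for δ > 0.)
δ = d·√n ⇒ d = δ/√n = 3.290/√302 = 0.1893.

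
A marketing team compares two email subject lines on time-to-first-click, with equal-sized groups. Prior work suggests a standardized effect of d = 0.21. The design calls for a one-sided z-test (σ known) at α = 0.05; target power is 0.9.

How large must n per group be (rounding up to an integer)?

n = 389 per group

Set Φ(δ − 1.645) = 0.9; then δ − 1.645 = Φ⁻¹(0.9) = 1.282, giving δ = 2.926.
δ = d·√(n/2) ⇒ n = 2(δ/d)² = 2 × (2.926 / 0.21)² = 388.38.
Rounding up, n = 389 per group.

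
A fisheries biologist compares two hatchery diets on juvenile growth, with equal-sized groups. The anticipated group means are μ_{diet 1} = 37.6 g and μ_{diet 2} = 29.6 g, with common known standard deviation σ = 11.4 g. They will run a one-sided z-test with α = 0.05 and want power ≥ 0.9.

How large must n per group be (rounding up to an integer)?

Standardized effect: d = |μ_{diet 1} − μ_{diet 2}| / σ = |37.6 − 29.6| / 11.4 = 0.7018
For power 0.9 need Φ(δ − z_{0.05}) = 0.9, so δ = z_{0.05} + z_{0.10} = 1.645 + 1.282 = 2.926.
δ = d·√(n/2) ⇒ n = 2(δ/d)² = 2 × (2.926 / 0.7018)² = 34.78.
Round up to the next whole unit.

n = 35 per group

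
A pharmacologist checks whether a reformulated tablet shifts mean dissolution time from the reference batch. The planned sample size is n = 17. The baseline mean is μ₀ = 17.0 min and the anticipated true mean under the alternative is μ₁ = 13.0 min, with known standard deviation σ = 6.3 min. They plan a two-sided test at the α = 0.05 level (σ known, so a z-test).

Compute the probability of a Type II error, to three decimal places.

Standardized effect: d = |μ₁ − μ₀| / σ = |13.0 − 17.0| / 6.3 = 0.6349
Noncentrality parameter: λ = d·√n = 0.6349 × √17 = 2.6178
Critical value for a two-sided test at α = 0.05: z_{α/2} = 1.960.
Power = Φ(λ − 1.960) + Φ(−λ − 1.960) = Φ(0.658) + Φ(-4.578) = 0.7447 + 0.0000 = 0.7447.
Type II error: β = 1 − power = 1 − 0.7447 = 0.2553.

β ≈ 0.255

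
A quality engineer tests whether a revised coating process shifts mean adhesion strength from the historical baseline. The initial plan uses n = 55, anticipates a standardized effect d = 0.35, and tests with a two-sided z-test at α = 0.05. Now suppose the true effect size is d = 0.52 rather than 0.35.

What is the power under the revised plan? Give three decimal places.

Power ≈ 0.971

With d = 0.52: δ = d·√n = 0.52 × √55 = 3.8564. Critical value z_{0.025} = 1.960.
Revised power = Φ(δ − 1.960) + Φ(−δ − 1.960) = Φ(1.896) + Φ(-5.816) = 0.9711 + 0.0000 = 0.9711.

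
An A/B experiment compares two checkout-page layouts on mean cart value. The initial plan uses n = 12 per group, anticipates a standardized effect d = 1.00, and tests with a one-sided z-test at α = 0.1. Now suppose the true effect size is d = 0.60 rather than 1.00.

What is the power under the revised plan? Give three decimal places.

Power ≈ 0.575

With d = 0.60: δ = d·√(n/2) = 0.60 × √(12/2) = 1.4697. Critical value z_{0.1} = 1.282.
Revised power = P(Z > 1.282 − δ) = Φ(0.188) = 0.5746.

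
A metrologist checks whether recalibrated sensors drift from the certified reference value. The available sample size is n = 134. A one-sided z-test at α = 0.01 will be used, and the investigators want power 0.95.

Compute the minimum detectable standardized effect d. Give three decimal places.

d ≈ 0.343

Required noncentrality: δ = z_{0.01} + z_{0.05} = 2.326 + 1.645 = 3.971.
δ = d·√n ⇒ d = δ/√n = 3.971/√134 = 0.3431.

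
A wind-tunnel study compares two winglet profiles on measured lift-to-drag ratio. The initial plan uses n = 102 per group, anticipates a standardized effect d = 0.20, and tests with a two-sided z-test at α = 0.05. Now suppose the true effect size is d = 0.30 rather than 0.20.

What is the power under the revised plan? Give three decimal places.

With d = 0.30: δ = d·√(n/2) = 0.30 × √(102/2) = 2.1424. Critical value z_{0.025} = 1.960.
Revised power = Φ(δ − 1.960) + Φ(−δ − 1.960) = Φ(0.182) + Φ(-4.102) = 0.5724 + 0.0000 = 0.5724.

Power ≈ 0.572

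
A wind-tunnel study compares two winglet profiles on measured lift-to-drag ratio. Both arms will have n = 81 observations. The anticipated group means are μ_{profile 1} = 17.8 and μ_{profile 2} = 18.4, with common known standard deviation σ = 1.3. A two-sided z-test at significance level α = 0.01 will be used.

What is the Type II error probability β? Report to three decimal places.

β ≈ 0.359

Standardized effect: d = |μ_{profile 1} − μ_{profile 2}| / σ = |17.8 − 18.4| / 1.3 = 0.4615
Noncentrality parameter: δ = d·√(n/2) = 0.4615 × √(81/2) = 2.9372
Critical value for a two-sided test at α = 0.01: z_{α/2} = 2.576.
Power = Φ(δ − 2.576) + Φ(−δ − 2.576) = Φ(0.361) + Φ(-5.513) = 0.6411 + 0.0000 = 0.6411.
Type II error: β = 1 − power = 1 − 0.6411 = 0.3589.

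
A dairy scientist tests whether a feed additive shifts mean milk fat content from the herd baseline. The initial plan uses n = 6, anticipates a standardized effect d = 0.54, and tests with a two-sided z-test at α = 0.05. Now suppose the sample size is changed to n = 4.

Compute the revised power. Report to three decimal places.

With n = 4: δ = d·√n = 0.54 × √4 = 1.0800. Critical value z_{0.025} = 1.960.
Revised power = Φ(δ − 1.960) + Φ(−δ − 1.960) = Φ(-0.880) + Φ(-3.040) = 0.1894 + 0.0012 = 0.1906.

Power ≈ 0.191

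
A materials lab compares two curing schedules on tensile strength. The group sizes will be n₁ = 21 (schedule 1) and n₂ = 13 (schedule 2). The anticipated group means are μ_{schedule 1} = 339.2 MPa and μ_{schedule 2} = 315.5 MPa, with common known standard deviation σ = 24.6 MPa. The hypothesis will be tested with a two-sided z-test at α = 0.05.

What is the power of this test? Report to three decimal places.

Standardized effect: d = |μ_{schedule 1} − μ_{schedule 2}| / σ = |339.2 − 315.5| / 24.6 = 0.9634
Noncentrality parameter: δ = d / √(1/n₁ + 1/n₂) = 0.9634 / √(1/21 + 1/13) = 2.7300
Critical value for a two-sided test at α = 0.05: z_{α/2} = 1.960.
Power = Φ(δ − 1.960) + Φ(−δ − 1.960) = Φ(0.770) + Φ(-4.690) = 0.7793 + 0.0000 = 0.7793.

Power ≈ 0.779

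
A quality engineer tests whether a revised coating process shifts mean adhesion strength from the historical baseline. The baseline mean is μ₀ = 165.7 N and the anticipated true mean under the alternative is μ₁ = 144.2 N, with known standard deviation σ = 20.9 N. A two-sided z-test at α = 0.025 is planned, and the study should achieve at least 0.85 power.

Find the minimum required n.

Standardized effect: d = |μ₁ − μ₀| / σ = |144.2 − 165.7| / 20.9 = 1.0287
Set Φ(δ − 2.241) = 0.85; then δ − 2.241 = Φ⁻¹(0.85) = 1.036, giving δ = 3.278.
(Ignoring the negligible lower-tail rejection probability gives the usual closed-form inversion.)
δ = d·√n ⇒ n = (δ/d)² = (3.278 / 1.0287)² = 10.15.
Round up to the next whole unit.

n = 11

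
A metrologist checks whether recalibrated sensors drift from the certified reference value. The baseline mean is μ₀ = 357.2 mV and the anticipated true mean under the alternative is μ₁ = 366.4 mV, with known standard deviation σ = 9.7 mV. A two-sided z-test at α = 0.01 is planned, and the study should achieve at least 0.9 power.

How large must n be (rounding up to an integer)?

Standardized effect: d = |μ₁ − μ₀| / σ = |366.4 − 357.2| / 9.7 = 0.9485
For power 0.9 need Φ(δ − z_{0.005}) = 0.9, so δ = z_{0.005} + z_{0.10} = 2.576 + 1.282 = 3.857.
(The Φ(−δ − z_{α/2}) term is vanishingly small for δ > 0 and is dropped in the standard sample-size formula.)
δ = d·√n ⇒ n = (δ/d)² = (3.857 / 0.9485)² = 16.54.
Round up to the next whole unit.

n = 17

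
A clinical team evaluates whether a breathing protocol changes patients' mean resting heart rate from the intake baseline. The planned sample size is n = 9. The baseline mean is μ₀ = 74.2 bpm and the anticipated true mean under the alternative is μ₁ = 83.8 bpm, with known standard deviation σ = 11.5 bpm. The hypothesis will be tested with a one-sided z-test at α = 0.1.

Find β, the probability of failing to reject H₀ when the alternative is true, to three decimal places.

β ≈ 0.111

Standardized effect: d = |μ₁ − μ₀| / σ = |83.8 − 74.2| / 11.5 = 0.8348
Noncentrality parameter: δ = d·√n = 0.8348 × √9 = 2.5043
One-sided α = 0.1 → critical value z_{0.1} = 1.282.
Power = Φ(δ − 1.282) = Φ(1.223) = 0.8893.
Type II error: β = 1 − power = 1 − 0.8893 = 0.1107.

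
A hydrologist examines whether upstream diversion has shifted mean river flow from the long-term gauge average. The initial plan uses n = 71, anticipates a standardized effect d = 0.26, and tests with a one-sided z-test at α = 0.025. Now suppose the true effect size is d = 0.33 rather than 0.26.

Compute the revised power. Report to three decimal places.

Power ≈ 0.794

With d = 0.33: δ = d·√n = 0.33 × √71 = 2.7806. Critical value z_{0.025} = 1.960.
Revised power = Φ(δ − 1.960) = Φ(0.821) = 0.7941.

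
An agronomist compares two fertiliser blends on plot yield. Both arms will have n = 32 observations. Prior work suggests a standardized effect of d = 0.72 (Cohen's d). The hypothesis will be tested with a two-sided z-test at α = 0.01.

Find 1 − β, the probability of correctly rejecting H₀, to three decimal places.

Power ≈ 0.620

Noncentrality parameter: δ = d·√(n/2) = 0.72 × √(32/2) = 2.8800
Critical value for a two-sided test at α = 0.01: z_{α/2} = 2.576.
Power = Φ(δ − 2.576) + Φ(−δ − 2.576) = Φ(0.304) + Φ(-5.456) = 0.6195 + 0.0000 = 0.6195.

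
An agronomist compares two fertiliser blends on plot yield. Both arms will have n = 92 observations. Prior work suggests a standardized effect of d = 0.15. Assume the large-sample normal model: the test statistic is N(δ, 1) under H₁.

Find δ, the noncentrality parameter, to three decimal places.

The noncentrality parameter scales effect size by the design's sample-size factor: δ = d·√(n/2) = 0.15 × √(92/2) = 1.0173

δ ≈ 1.017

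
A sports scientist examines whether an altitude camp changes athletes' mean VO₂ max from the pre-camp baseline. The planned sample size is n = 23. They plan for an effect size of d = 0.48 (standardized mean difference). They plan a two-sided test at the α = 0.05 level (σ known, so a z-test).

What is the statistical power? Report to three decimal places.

Power ≈ 0.634

Noncentrality parameter: δ = d·√n = 0.48 × √23 = 2.3020
Two-sided α = 0.05 → critical value z_{0.025} = 1.960.
Power = Φ(δ − 1.960) + Φ(−δ − 1.960) = Φ(0.342) + Φ(-4.262) = 0.6338 + 0.0000 = 0.6338.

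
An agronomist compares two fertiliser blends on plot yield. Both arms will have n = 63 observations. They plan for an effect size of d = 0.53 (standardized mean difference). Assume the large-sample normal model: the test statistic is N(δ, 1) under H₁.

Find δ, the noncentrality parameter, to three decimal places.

δ = d·√(n/2) = 0.53 × √(63/2) = 2.9746

δ ≈ 2.975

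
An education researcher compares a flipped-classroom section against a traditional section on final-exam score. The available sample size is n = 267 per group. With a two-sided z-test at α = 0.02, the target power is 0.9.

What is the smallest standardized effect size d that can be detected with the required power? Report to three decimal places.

d ≈ 0.312

Need Φ(δ − 2.326) = 0.9, so δ = 2.326 + 1.282 = 3.608.
(Lower-tail contribution to power is negligible for δ > 0.)
δ = d·√(n/2) ⇒ d = δ/√(n/2) = 3.608/√(267/2) = 0.3123.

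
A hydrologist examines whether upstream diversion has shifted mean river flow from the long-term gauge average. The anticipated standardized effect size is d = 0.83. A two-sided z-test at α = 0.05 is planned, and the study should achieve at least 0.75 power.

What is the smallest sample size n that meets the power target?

n = 11

For power 0.75 need Φ(δ − z_{0.025}) = 0.75, so δ = z_{0.025} + z_{0.25} = 1.960 + 0.674 = 2.634.
(The Φ(−δ − z_{α/2}) term is vanishingly small for δ > 0 and is dropped in the standard sample-size formula.)
δ = d·√n ⇒ n = (δ/d)² = (2.634 / 0.83)² = 10.07.
Round up to the next whole unit.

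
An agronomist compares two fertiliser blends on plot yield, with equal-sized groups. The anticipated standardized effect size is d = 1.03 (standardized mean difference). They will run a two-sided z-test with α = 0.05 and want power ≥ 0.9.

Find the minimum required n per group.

For power 0.9 need Φ(δ − z_{0.025}) = 0.9, so δ = z_{0.025} + z_{0.10} = 1.960 + 1.282 = 3.242.
(For δ > 0 the lower-tail rejection region contributes negligibly to power, so the one-term inversion is standard.)
δ = d·√(n/2) ⇒ n = 2(δ/d)² = 2 × (3.242 / 1.03)² = 19.81.
Round up to the next whole unit.

n = 20 per group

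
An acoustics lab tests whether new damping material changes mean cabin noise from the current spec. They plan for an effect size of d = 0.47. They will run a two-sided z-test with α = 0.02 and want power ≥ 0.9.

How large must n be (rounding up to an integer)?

For power 0.9 need Φ(δ − z_{0.01}) = 0.9, so δ = z_{0.01} + z_{0.10} = 2.326 + 1.282 = 3.608.
(For δ > 0 the lower-tail rejection region contributes negligibly to power, so the one-term inversion is standard.)
δ = d·√n ⇒ n = (δ/d)² = (3.608 / 0.47)² = 58.93.
Round up to the next whole unit.

n = 59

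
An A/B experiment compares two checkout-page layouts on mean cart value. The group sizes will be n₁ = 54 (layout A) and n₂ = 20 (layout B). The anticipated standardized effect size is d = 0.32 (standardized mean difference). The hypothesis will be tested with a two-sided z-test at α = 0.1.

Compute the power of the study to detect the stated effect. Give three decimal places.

Power ≈ 0.338

Noncentrality parameter: δ = d / √(1/n₁ + 1/n₂) = 0.32 / √(1/54 + 1/20) = 1.2225
Critical value for a two-sided test at α = 0.1: z_{α/2} = 1.645.
Power = Φ(δ − 1.645) + Φ(−δ − 1.645) = Φ(-0.422) + Φ(-2.867) = 0.3364 + 0.0021 = 0.3385.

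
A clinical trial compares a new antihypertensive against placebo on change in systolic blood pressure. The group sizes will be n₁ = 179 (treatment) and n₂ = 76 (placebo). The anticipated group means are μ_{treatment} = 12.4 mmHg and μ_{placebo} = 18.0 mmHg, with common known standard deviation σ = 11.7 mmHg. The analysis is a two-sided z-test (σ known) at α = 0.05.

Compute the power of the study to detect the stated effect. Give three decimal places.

Standardized effect: d = |μ_{treatment} − μ_{placebo}| / σ = |12.4 − 18.0| / 11.7 = 0.4786
Noncentrality parameter: δ = d / √(1/n₁ + 1/n₂) = 0.4786 / √(1/179 + 1/76) = 3.4960
Critical value for a two-sided test at α = 0.05: z_{α/2} = 1.960.
Power = Φ(δ − 1.960) + Φ(−δ − 1.960) = Φ(1.536) + Φ(-5.456) = 0.9377 + 0.0000 = 0.9377.

Power ≈ 0.938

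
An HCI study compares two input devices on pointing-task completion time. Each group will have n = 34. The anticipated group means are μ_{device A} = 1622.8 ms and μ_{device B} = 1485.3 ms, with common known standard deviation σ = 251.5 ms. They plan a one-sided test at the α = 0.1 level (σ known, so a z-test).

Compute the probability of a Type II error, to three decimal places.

β ≈ 0.165

Standardized effect: d = |μ_{device A} − μ_{device B}| / σ = |1622.8 − 1485.3| / 251.5 = 0.5467
Noncentrality parameter: δ = d·√(n/2) = 0.5467 × √(34/2) = 2.2542
Critical value for a one-sided test at α = 0.1: z_α = 1.282.
Power = P(Z > 1.282 − δ) = Φ(0.973) = 0.8346.
Type II error: β = 1 − power = 1 − 0.8346 = 0.1654.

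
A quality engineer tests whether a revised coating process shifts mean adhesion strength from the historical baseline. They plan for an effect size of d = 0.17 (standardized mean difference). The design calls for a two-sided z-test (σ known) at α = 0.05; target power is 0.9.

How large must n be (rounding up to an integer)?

For power 0.9 need Φ(δ − z_{0.025}) = 0.9, so δ = z_{0.025} + z_{0.10} = 1.960 + 1.282 = 3.242.
(The Φ(−δ − z_{α/2}) term is vanishingly small for δ > 0 and is dropped in the standard sample-size formula.)
δ = d·√n ⇒ n = (δ/d)² = (3.242 / 0.17)² = 363.58.
Rounding up, n = 364.

n = 364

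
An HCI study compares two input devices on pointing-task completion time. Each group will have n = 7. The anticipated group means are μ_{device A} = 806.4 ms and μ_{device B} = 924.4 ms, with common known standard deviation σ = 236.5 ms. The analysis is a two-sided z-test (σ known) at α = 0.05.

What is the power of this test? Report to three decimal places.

Standardized effect: d = |μ_{device A} − μ_{device B}| / σ = |806.4 − 924.4| / 236.5 = 0.4989
Noncentrality parameter: δ = d·√(n/2) = 0.4989 × √(7/2) = 0.9334
Two-sided α = 0.05 → critical value z_{0.025} = 1.960.
Power = Φ(δ − 1.960) + Φ(−δ − 1.960) = Φ(-1.027) + Φ(-2.893) = 0.1523 + 0.0019 = 0.1542.

Power ≈ 0.154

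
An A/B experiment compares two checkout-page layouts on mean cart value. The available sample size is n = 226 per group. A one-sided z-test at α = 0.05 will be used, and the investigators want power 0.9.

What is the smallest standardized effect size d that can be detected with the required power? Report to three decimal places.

Need Φ(δ − 1.645) = 0.9, so δ = 1.645 + 1.282 = 2.926.
δ = d·√(n/2) ⇒ d = δ/√(n/2) = 2.926/√(226/2) = 0.2753.

d ≈ 0.275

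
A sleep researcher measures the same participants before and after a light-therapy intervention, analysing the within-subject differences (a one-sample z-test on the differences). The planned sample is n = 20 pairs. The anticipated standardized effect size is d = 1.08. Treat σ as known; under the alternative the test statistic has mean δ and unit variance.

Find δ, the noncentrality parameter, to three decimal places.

δ ≈ 4.830

The noncentrality parameter scales effect size by the design's sample-size factor: δ = d·√n = 1.08 × √20 = 4.8299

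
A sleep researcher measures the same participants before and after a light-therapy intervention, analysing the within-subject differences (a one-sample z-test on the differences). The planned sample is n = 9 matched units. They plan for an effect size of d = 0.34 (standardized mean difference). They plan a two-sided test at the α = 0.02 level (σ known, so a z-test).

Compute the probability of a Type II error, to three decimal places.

β ≈ 0.904

Noncentrality parameter: δ = d·√n = 0.34 × √9 = 1.0200
Two-sided α = 0.02 → critical value z_{0.01} = 2.326.
Power = Φ(δ − 2.326) + Φ(−δ − 2.326) = Φ(-1.306) + Φ(-3.346) = 0.0957 + 0.0004 = 0.0961.
Type II error: β = 1 − power = 1 − 0.0961 = 0.9039.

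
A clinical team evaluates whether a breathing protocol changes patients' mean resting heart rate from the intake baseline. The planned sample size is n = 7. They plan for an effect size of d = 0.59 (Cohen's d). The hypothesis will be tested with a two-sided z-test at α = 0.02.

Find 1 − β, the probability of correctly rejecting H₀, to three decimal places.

Noncentrality parameter: δ = d·√n = 0.59 × √7 = 1.5610
Critical value for a two-sided test at α = 0.02: z_{α/2} = 2.326.
Power = Φ(δ − 2.326) + Φ(−δ − 2.326) = Φ(-0.765) + Φ(-3.887) = 0.2220 + 0.0001 = 0.2221.

Power ≈ 0.222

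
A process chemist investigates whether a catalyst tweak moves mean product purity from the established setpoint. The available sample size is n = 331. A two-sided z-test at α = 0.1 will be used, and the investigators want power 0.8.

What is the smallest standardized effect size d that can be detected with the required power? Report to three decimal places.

Required noncentrality: δ = z_{0.05} + z_{0.20} = 1.645 + 0.842 = 2.486.
(The second rejection-region term Φ(−δ − z_{α/2}) is negligible and dropped.)
δ = d·√n ⇒ d = δ/√n = 2.486/√331 = 0.1367.

d ≈ 0.137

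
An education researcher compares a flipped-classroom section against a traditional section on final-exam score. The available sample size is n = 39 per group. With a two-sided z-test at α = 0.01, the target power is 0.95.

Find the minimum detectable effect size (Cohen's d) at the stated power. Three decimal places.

d ≈ 0.956

Need Φ(δ − 2.576) = 0.95, so δ = 2.576 + 1.645 = 4.221.
(The second rejection-region term Φ(−δ − z_{α/2}) is negligible and dropped.)
δ = d·√(n/2) ⇒ d = δ/√(n/2) = 4.221/√(39/2) = 0.9558.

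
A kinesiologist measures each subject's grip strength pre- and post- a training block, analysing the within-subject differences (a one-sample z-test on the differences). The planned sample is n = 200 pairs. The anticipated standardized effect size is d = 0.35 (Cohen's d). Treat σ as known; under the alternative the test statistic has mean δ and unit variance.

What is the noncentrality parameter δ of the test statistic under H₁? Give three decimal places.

δ = d·√n = 0.35 × √200 = 4.9497

δ ≈ 4.950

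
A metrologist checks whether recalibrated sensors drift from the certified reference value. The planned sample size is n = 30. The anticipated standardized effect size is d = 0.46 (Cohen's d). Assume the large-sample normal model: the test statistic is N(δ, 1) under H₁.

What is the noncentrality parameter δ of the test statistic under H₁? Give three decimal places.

δ = d·√n = 0.46 × √30 = 2.5195

δ ≈ 2.520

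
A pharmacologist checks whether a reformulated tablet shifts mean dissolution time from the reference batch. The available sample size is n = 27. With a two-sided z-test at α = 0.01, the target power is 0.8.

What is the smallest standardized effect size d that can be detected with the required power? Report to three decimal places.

Required noncentrality: δ = z_{0.005} + z_{0.20} = 2.576 + 0.842 = 3.417.
(Lower-tail contribution to power is negligible for δ > 0.)
δ = d·√n ⇒ d = δ/√n = 3.417/√27 = 0.6577.

d ≈ 0.658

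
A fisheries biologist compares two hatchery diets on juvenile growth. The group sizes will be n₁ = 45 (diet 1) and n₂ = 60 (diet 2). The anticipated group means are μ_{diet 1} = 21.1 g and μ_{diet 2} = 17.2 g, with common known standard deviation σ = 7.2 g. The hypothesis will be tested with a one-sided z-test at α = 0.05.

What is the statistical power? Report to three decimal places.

Power ≈ 0.865

Standardized effect: d = |μ_{diet 1} − μ_{diet 2}| / σ = |21.1 − 17.2| / 7.2 = 0.5417
Noncentrality parameter: δ = d / √(1/n₁ + 1/n₂) = 0.5417 / √(1/45 + 1/60) = 2.7468
One-sided α = 0.05 → critical value z_{0.05} = 1.645.
Power = Φ(δ − 1.645) = Φ(1.102) = 0.8647.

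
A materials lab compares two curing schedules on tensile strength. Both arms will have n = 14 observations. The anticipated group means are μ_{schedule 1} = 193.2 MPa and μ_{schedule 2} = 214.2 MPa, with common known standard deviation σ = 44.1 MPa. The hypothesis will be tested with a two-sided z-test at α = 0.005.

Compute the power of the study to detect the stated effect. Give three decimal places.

Power ≈ 0.061

Standardized effect: d = |μ_{schedule 1} − μ_{schedule 2}| / σ = |193.2 − 214.2| / 44.1 = 0.4762
Noncentrality parameter: δ = d·√(n/2) = 0.4762 × √(14/2) = 1.2599
Critical value for a two-sided test at α = 0.005: z_{α/2} = 2.807.
Power = Φ(δ − 2.807) + Φ(−δ − 2.807) = Φ(-1.547) + Φ(-4.067) = 0.0609 + 0.0000 = 0.0609.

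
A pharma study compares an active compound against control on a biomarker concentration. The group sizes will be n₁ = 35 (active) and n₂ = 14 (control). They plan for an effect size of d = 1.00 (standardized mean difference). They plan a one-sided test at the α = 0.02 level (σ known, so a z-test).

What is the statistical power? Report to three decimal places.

Noncentrality parameter: δ = d / √(1/n₁ + 1/n₂) = 1.00 / √(1/35 + 1/14) = 3.1623
Critical value for a one-sided test at α = 0.02: z_α = 2.054.
Power = Φ(δ − 2.054) = Φ(1.109) = 0.8662.

Power ≈ 0.866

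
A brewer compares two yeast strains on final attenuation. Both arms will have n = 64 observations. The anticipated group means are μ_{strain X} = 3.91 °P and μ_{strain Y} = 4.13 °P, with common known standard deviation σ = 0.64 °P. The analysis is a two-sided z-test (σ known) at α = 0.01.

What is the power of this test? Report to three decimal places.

Power ≈ 0.264

Standardized effect: d = |μ_{strain X} − μ_{strain Y}| / σ = |3.91 − 4.13| / 0.64 = 0.3438
Noncentrality parameter: δ = d·√(n/2) = 0.3438 × √(64/2) = 1.9445
Critical value for a two-sided test at α = 0.01: z_{α/2} = 2.576.
Power = Φ(δ − 2.576) + Φ(−δ − 2.576) = Φ(-0.631) + Φ(-4.520) = 0.2639 + 0.0000 = 0.2639.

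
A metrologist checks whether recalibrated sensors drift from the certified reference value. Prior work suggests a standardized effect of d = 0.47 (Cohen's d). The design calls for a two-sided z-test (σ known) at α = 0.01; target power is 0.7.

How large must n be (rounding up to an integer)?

For power 0.7 need Φ(δ − z_{0.005}) = 0.7, so δ = z_{0.005} + z_{0.30} = 2.576 + 0.524 = 3.100.
(Ignoring the negligible lower-tail rejection probability gives the usual closed-form inversion.)
δ = d·√n ⇒ n = (δ/d)² = (3.100 / 0.47)² = 43.51.
Rounding up, n = 44.

n = 44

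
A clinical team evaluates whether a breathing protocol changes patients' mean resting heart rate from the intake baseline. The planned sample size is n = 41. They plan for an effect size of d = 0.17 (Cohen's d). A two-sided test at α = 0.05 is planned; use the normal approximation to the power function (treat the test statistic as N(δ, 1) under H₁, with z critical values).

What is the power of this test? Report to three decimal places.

Noncentrality parameter: δ = d·√n = 0.17 × √41 = 1.0885
Critical value for a two-sided test at α = 0.05: z_{α/2} = 1.960.
Power = Φ(δ − 1.960) + Φ(−δ − 1.960) = Φ(-0.871) + Φ(-3.048) = 0.1918 + 0.0011 = 0.1929.

Power ≈ 0.193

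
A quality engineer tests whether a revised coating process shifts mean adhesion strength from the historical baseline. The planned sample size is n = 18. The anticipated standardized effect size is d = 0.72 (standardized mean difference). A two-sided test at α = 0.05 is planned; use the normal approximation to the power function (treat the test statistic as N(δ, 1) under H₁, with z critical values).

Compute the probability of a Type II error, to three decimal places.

β ≈ 0.137

Noncentrality parameter: δ = d·√n = 0.72 × √18 = 3.0547
Two-sided α = 0.05 → critical value z_{0.025} = 1.960.
Power = Φ(δ − 1.960) + Φ(−δ − 1.960) = Φ(1.095) + Φ(-5.015) = 0.8632 + 0.0000 = 0.8632.
Type II error: β = 1 − power = 1 − 0.8632 = 0.1368.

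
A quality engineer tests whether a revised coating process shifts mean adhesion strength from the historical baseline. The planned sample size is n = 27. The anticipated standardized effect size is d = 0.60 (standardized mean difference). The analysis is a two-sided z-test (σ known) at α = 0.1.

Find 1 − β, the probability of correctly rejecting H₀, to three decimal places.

Noncentrality parameter: δ = d·√n = 0.60 × √27 = 3.1177
Critical value for a two-sided test at α = 0.1: z_{α/2} = 1.645.
Power = Φ(δ − 1.645) + Φ(−δ − 1.645) = Φ(1.473) + Φ(-4.763) = 0.9296 + 0.0000 = 0.9296.

Power ≈ 0.930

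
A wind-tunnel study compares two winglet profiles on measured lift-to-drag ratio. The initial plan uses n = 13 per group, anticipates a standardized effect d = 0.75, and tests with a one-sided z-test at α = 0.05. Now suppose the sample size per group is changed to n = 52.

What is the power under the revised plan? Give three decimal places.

With n = 52 per group: δ = d·√(n/2) = 0.75 × √(52/2) = 3.8243. Critical value z_{0.05} = 1.645.
Revised power = P(Z > 1.645 − δ) = Φ(2.179) = 0.9853.

Power ≈ 0.985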